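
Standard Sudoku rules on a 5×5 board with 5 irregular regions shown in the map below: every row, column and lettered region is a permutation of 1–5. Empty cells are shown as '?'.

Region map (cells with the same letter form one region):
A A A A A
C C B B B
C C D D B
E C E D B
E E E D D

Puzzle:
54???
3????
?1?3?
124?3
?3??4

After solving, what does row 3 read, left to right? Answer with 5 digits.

41235

R2C2 = 5: row 2 has {3}; col 2 has {1,2,3,4}; region has {1,2,3} → only 5 remains.
R3C1 = 4: row 3 has {1,3}; col 1 has {1,3,5}; region has {1,2,3,5} → only 4 remains.
R4C4 = 5: row 4 has {1,2,3,4}; col 4 has {3}; region has {3,4} → only 5 remains.
R5C1 = 2: row 5 has {3,4}; col 1 has {1,3,4,5}; region has {1,3,4} → only 2 remains.
R5C3 = 5: row 5 has {2,3,4}; col 3 has {4}; region has {1,2,3,4} → only 5 remains.
R5C4 = 1: row 5 has {2,3,4,5}; col 4 has {3,5}; region has {3,4,5} → only 1 remains.
R1C4 = 2: row 1 has {4,5}; col 4 has {1,3,5}; region has {4,5} → only 2 remains.
R1C5 = 1: row 1 has {2,4,5}; col 5 has {3,4}; region has {2,4,5} → only 1 remains.
R2C4 = 4: row 2 has {3,5}; col 4 has {1,2,3,5}; region has {3} → only 4 remains.
R2C5 = 2: row 2 has {3,4,5}; col 5 has {1,3,4}; region has {3,4} → only 2 remains.
R3C3 = 2: row 3 has {1,3,4}; col 3 has {4,5}; region has {1,3,4,5} → only 2 remains.
R3C5 = 5: row 3 has {1,2,3,4}; col 5 has {1,2,3,4}; region has {2,3,4} → only 5 remains.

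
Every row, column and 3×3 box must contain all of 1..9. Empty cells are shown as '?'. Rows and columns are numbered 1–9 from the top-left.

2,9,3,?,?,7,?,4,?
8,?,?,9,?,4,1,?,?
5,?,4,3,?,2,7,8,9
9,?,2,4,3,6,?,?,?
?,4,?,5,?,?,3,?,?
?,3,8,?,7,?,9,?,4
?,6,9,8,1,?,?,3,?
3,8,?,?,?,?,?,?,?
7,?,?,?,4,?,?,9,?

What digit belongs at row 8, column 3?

5

row 2, column 2 = 7: row 2 has {1,4,8,9}; col 2 has {3,4,6,8,9}; box has {2,3,4,5,8,9} → only 7 remains.
row 2, column 3 = 6: row 2 has {1,4,7,8,9}; col 3 has {2,3,4,8,9}; box has {2,3,4,5,7,8,9} → only 6 remains.
row 2, column 5 = 5: row 2 has {1,4,6,7,8,9}; col 5 has {1,3,4,7}; box has {2,3,4,7,9} → only 5 remains.
row 2, column 8 = 2: row 2 has {1,4,5,6,7,8,9}; col 8 has {3,4,8,9}; box has {1,4,7,8,9} → only 2 remains.
row 2, column 9 = 3: row 2 has {1,2,4,5,6,7,8,9}; col 9 has {4,9}; box has {1,2,4,7,8,9} → only 3 remains.
row 3, column 2 = 1: row 3 has {2,3,4,5,7,8,9}; col 2 has {3,4,6,7,8,9}; box has {2,3,4,5,6,7,8,9} → only 1 remains.
row 3, column 5 = 6: row 3 has {1,2,3,4,5,7,8,9}; col 5 has {1,3,4,5,7}; box has {2,3,4,5,7,9} → only 6 remains.
row 4, column 2 = 5: row 4 has {2,3,4,6,9}; col 2 has {1,3,4,6,7,8,9}; box has {2,3,4,8,9} → only 5 remains.
row 4, column 7 = 8: row 4 has {2,3,4,5,6,9}; col 7 has {1,3,7,9}; box has {3,4,9} → only 8 remains.
row 6, column 6 = 1: row 6 has {3,4,7,8,9}; col 6 has {2,4,6,7}; box has {3,4,5,6,7} → only 1 remains.
row 7, column 1 = 4: row 7 has {1,3,6,8,9}; col 1 has {2,3,5,7,8,9}; box has {3,6,7,8,9} → only 4 remains.
row 7, column 6 = 5: row 7 has {1,3,4,6,8,9}; col 6 has {1,2,4,6,7}; box has {1,4,8} → only 5 remains.
row 7, column 7 = 2: row 7 has {1,3,4,5,6,8,9}; col 7 has {1,3,7,8,9}; box has {3,9} → only 2 remains.
row 7, column 9 = 7: row 7 has {1,2,3,4,5,6,8,9}; col 9 has {3,4,9}; box has {2,3,9} → only 7 remains.
row 8, column 6 = 9: row 8 has {3,8}; col 6 has {1,2,4,5,6,7}; box has {1,4,5,8} → only 9 remains.
row 9, column 2 = 2: row 9 has {4,7,9}; col 2 has {1,3,4,5,6,7,8,9}; box has {3,4,6,7,8,9} → only 2 remains.
row 9, column 4 = 6: row 9 has {2,4,7,9}; col 4 has {3,4,5,8,9}; box has {1,4,5,8,9} → only 6 remains.
row 9, column 6 = 3: row 9 has {2,4,6,7,9}; col 6 has {1,2,4,5,6,7,9}; box has {1,4,5,6,8,9} → only 3 remains.
row 9, column 7 = 5: row 9 has {2,3,4,6,7,9}; col 7 has {1,2,3,7,8,9}; box has {2,3,7,9} → only 5 remains.
row 1, column 4 = 1: row 1 has {2,3,4,7,9}; col 4 has {3,4,5,6,8,9}; box has {2,3,4,5,6,7,9} → only 1 remains.
row 1, column 5 = 8: row 1 has {1,2,3,4,7,9}; col 5 has {1,3,4,5,6,7}; box has {1,2,3,4,5,6,7,9} → only 8 remains.
row 1, column 7 = 6: row 1 has {1,2,3,4,7,8,9}; col 7 has {1,2,3,5,7,8,9}; box has {1,2,3,4,7,8,9} → only 6 remains.
row 1, column 9 = 5: row 1 has {1,2,3,4,6,7,8,9}; col 9 has {3,4,7,9}; box has {1,2,3,4,6,7,8,9} → only 5 remains.
row 4, column 9 = 1: row 4 has {2,3,4,5,6,8,9}; col 9 has {3,4,5,7,9}; box has {3,4,8,9} → only 1 remains.
row 5, column 6 = 8: row 5 has {3,4,5}; col 6 has {1,2,3,4,5,6,7,9}; box has {1,3,4,5,6,7} → only 8 remains.
row 6, column 1 = 6: row 6 has {1,3,4,7,8,9}; col 1 has {2,3,4,5,7,8,9}; box has {2,3,4,5,8,9} → only 6 remains.
row 6, column 4 = 2: row 6 has {1,3,4,6,7,8,9}; col 4 has {1,3,4,5,6,8,9}; box has {1,3,4,5,6,7,8} → only 2 remains.
row 6, column 8 = 5: row 6 has {1,2,3,4,6,7,8,9}; col 8 has {2,3,4,8,9}; box has {1,3,4,8,9} → only 5 remains.
row 8, column 4 = 7: row 8 has {3,8,9}; col 4 has {1,2,3,4,5,6,8,9}; box has {1,3,4,5,6,8,9} → only 7 remains.
row 8, column 5 = 2: row 8 has {3,7,8,9}; col 5 has {1,3,4,5,6,7,8}; box has {1,3,4,5,6,7,8,9} → only 2 remains.
row 8, column 7 = 4: row 8 has {2,3,7,8,9}; col 7 has {1,2,3,5,6,7,8,9}; box has {2,3,5,7,9} → only 4 remains.
row 8, column 9 = 6: row 8 has {2,3,4,7,8,9}; col 9 has {1,3,4,5,7,9}; box has {2,3,4,5,7,9} → only 6 remains.
row 9, column 3 = 1: row 9 has {2,3,4,5,6,7,9}; col 3 has {2,3,4,6,8,9}; box has {2,3,4,6,7,8,9} → only 1 remains.
row 9, column 9 = 8: row 9 has {1,2,3,4,5,6,7,9}; col 9 has {1,3,4,5,6,7,9}; box has {2,3,4,5,6,7,9} → only 8 remains.
row 4, column 8 = 7: row 4 has {1,2,3,4,5,6,8,9}; col 8 has {2,3,4,5,8,9}; box has {1,3,4,5,8,9} → only 7 remains.
row 5, column 1 = 1: row 5 has {3,4,5,8}; col 1 has {2,3,4,5,6,7,8,9}; box has {2,3,4,5,6,8,9} → only 1 remains.
row 5, column 3 = 7: row 5 has {1,3,4,5,8}; col 3 has {1,2,3,4,6,8,9}; box has {1,2,3,4,5,6,8,9} → only 7 remains.
row 5, column 5 = 9: row 5 has {1,3,4,5,7,8}; col 5 has {1,2,3,4,5,6,7,8}; box has {1,2,3,4,5,6,7,8} → only 9 remains.
row 5, column 8 = 6: row 5 has {1,3,4,5,7,8,9}; col 8 has {2,3,4,5,7,8,9}; box has {1,3,4,5,7,8,9} → only 6 remains.
row 5, column 9 = 2: row 5 has {1,3,4,5,6,7,8,9}; col 9 has {1,3,4,5,6,7,8,9}; box has {1,3,4,5,6,7,8,9} → only 2 remains.
row 8, column 3 = 5: row 8 has {2,3,4,6,7,8,9}; col 3 has {1,2,3,4,6,7,8,9}; box has {1,2,3,4,6,7,8,9} → only 5 remains.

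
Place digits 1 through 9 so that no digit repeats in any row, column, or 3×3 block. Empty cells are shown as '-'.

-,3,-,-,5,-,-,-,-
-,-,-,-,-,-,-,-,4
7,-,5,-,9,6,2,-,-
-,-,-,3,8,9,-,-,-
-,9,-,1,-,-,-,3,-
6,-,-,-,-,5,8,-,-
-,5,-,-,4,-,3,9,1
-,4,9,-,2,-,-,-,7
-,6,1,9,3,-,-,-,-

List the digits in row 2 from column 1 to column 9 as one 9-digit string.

R6C5 = 7: row 6 has {5,6,8}; col 5 has {2,3,4,5,8,9}; box has {1,3,5,8,9} → only 7 remains.
R2C5 = 1: row 2 has {4}; col 5 has {2,3,4,5,7,8,9}; box has {5,6,9} → only 1 remains.
R5C5 = 6: row 5 has {1,3,9}; col 5 has {1,2,3,4,5,7,8,9}; box has {1,3,5,7,8,9} → only 6 remains.
R2C6 = 3: in row 2, 3 can only go here (every other open cell in that row sees a 3).
R3C9 = 3: in row 3, 3 can only go here (every other open cell in that row sees a 3).
R3C4 = 4: in row 3, 4 can only go here (every other open cell in that row sees a 4).
R6C4 = 2: row 6 has {5,6,7,8}; col 4 has {1,3,4,9}; box has {1,3,5,6,7,8,9} → only 2 remains.
R6C9 = 9: row 6 has {2,5,6,7,8}; col 9 has {1,3,4,7}; box has {3,8} → only 9 remains.
R5C6 = 4: row 5 has {1,3,6,9}; col 6 has {3,5,6,9}; box has {1,2,3,5,6,7,8,9} → only 4 remains.
R6C2 = 1: row 6 has {2,5,6,7,8,9}; col 2 has {3,4,5,6,9}; box has {6,9} → only 1 remains.
R6C8 = 4: row 6 has {1,2,5,6,7,8,9}; col 8 has {3,9}; box has {3,8,9} → only 4 remains.
R3C2 = 8: row 3 has {2,3,4,5,6,7,9}; col 2 has {1,3,4,5,6,9}; box has {3,5,7} → only 8 remains.
R3C8 = 1: row 3 has {2,3,4,5,6,7,8,9}; col 8 has {3,4,9}; box has {2,3,4} → only 1 remains.
R6C3 = 3: row 6 has {1,2,4,5,6,7,8,9}; col 3 has {1,5,9}; box has {1,6,9} → only 3 remains.
R2C2 = 2: row 2 has {1,3,4}; col 2 has {1,3,4,5,6,8,9}; box has {3,5,7,8} → only 2 remains.
R2C3 = 6: row 2 has {1,2,3,4}; col 3 has {1,3,5,9}; box has {2,3,5,7,8} → only 6 remains.
R4C2 = 7: row 4 has {3,8,9}; col 2 has {1,2,3,4,5,6,8,9}; box has {1,3,6,9} → only 7 remains.
R1C3 = 4: row 1 has {3,5}; col 3 has {1,3,5,6,9}; box has {2,3,5,6,7,8} → only 4 remains.
R2C1 = 9: row 2 has {1,2,3,4,6}; col 1 has {6,7}; box has {2,3,4,5,6,7,8} → only 9 remains.
R4C3 = 2: row 4 has {3,7,8,9}; col 3 has {1,3,4,5,6,9}; box has {1,3,6,7,9} → only 2 remains.
R5C3 = 8: row 5 has {1,3,4,6,9}; col 3 has {1,2,3,4,5,6,9}; box has {1,2,3,6,7,9} → only 8 remains.
R7C3 = 7: row 7 has {1,3,4,5,9}; col 3 has {1,2,3,4,5,6,8,9}; box has {1,4,5,6,9} → only 7 remains.
R7C6 = 8: row 7 has {1,3,4,5,7,9}; col 6 has {3,4,5,6,9}; box has {2,3,4,9} → only 8 remains.
R8C6 = 1: row 8 has {2,4,7,9}; col 6 has {3,4,5,6,8,9}; box has {2,3,4,8,9} → only 1 remains.
R9C6 = 7: row 9 has {1,3,6,9}; col 6 has {1,3,4,5,6,8,9}; box has {1,2,3,4,8,9} → only 7 remains.
R1C1 = 1: row 1 has {3,4,5}; col 1 has {6,7,9}; box has {2,3,4,5,6,7,8,9} → only 1 remains.
R1C6 = 2: row 1 has {1,3,4,5}; col 6 has {1,3,4,5,6,7,8,9}; box has {1,3,4,5,6,9} → only 2 remains.
R5C1 = 5: row 5 has {1,3,4,6,8,9}; col 1 has {1,6,7,9}; box has {1,2,3,6,7,8,9} → only 5 remains.
R5C7 = 7: row 5 has {1,3,4,5,6,8,9}; col 7 has {2,3,8}; box has {3,4,8,9} → only 7 remains.
R5C9 = 2: row 5 has {1,3,4,5,6,7,8,9}; col 9 has {1,3,4,7,9}; box has {3,4,7,8,9} → only 2 remains.
R7C1 = 2: row 7 has {1,3,4,5,7,8,9}; col 1 has {1,5,6,7,9}; box has {1,4,5,6,7,9} → only 2 remains.
R7C4 = 6: row 7 has {1,2,3,4,5,7,8,9}; col 4 has {1,2,3,4,9}; box has {1,2,3,4,7,8,9} → only 6 remains.
R8C4 = 5: row 8 has {1,2,4,7,9}; col 4 has {1,2,3,4,6,9}; box has {1,2,3,4,6,7,8,9} → only 5 remains.
R8C7 = 6: row 8 has {1,2,4,5,7,9}; col 7 has {2,3,7,8}; box has {1,3,7,9} → only 6 remains.
R8C8 = 8: row 8 has {1,2,4,5,6,7,9}; col 8 has {1,3,4,9}; box has {1,3,6,7,9} → only 8 remains.
R9C1 = 8: row 9 has {1,3,6,7,9}; col 1 has {1,2,5,6,7,9}; box has {1,2,4,5,6,7,9} → only 8 remains.
R9C9 = 5: row 9 has {1,3,6,7,8,9}; col 9 has {1,2,3,4,7,9}; box has {1,3,6,7,8,9} → only 5 remains.
R1C7 = 9: row 1 has {1,2,3,4,5}; col 7 has {2,3,6,7,8}; box has {1,2,3,4} → only 9 remains.
R2C7 = 5: row 2 has {1,2,3,4,6,9}; col 7 has {2,3,6,7,8,9}; box has {1,2,3,4,9} → only 5 remains.
R2C8 = 7: row 2 has {1,2,3,4,5,6,9}; col 8 has {1,3,4,8,9}; box has {1,2,3,4,5,9} → only 7 remains.
R4C1 = 4: row 4 has {2,3,7,8,9}; col 1 has {1,2,5,6,7,8,9}; box has {1,2,3,5,6,7,8,9} → only 4 remains.
R4C7 = 1: row 4 has {2,3,4,7,8,9}; col 7 has {2,3,5,6,7,8,9}; box has {2,3,4,7,8,9} → only 1 remains.
R4C9 = 6: row 4 has {1,2,3,4,7,8,9}; col 9 has {1,2,3,4,5,7,9}; box has {1,2,3,4,7,8,9} → only 6 remains.
R8C1 = 3: row 8 has {1,2,4,5,6,7,8,9}; col 1 has {1,2,4,5,6,7,8,9}; box has {1,2,4,5,6,7,8,9} → only 3 remains.
R9C7 = 4: row 9 has {1,3,5,6,7,8,9}; col 7 has {1,2,3,5,6,7,8,9}; box has {1,3,5,6,7,8,9} → only 4 remains.
R9C8 = 2: row 9 has {1,3,4,5,6,7,8,9}; col 8 has {1,3,4,7,8,9}; box has {1,3,4,5,6,7,8,9} → only 2 remains.
R1C8 = 6: row 1 has {1,2,3,4,5,9}; col 8 has {1,2,3,4,7,8,9}; box has {1,2,3,4,5,7,9} → only 6 remains.
R1C9 = 8: row 1 has {1,2,3,4,5,6,9}; col 9 has {1,2,3,4,5,6,7,9}; box has {1,2,3,4,5,6,7,9} → only 8 remains.
R2C4 = 8: row 2 has {1,2,3,4,5,6,7,9}; col 4 has {1,2,3,4,5,6,9}; box has {1,2,3,4,5,6,9} → only 8 remains.

926813574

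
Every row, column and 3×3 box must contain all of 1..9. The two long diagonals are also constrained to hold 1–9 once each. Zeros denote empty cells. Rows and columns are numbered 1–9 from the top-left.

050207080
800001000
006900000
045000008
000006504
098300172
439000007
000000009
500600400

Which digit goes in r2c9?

r4c6 = 2: row 4 has {4,5,8}; col 6 has {1,6,7}; box has {3,6}; anti-diagonal has {3,5,9} → only 2 remains.
r6c1 = 6: row 6 has {1,2,3,7,8,9}; col 1 has {4,5,8}; box has {4,5,8,9} → only 6 remains.
r3c7 = 7: row 3 has {6,9}; col 7 has {1,4,5}; box has {8}; anti-diagonal has {2,3,5,9} → only 7 remains.
r2c7 = 9: in row 2, 9 can only go here (every other open cell in that row sees a 9).
r1c1 = 9: in row 1, 9 can only go here (every other open cell in that row sees a 9).
r5c8 = 9: in row 5, 9 can only go here (every other open cell in that row sees a 9).
r4c5 = 9: in row 4, 9 can only go here (every other open cell in that row sees a 9).
r7c8 = 6: in row 7, 6 can only go here (every other open cell in that row sees a 6).
r2c8 = 4: row 2 has {1,8,9}; col 8 has {6,7,8,9}; box has {7,8,9}; anti-diagonal has {2,3,5,7,9} → only 4 remains.
r4c8 = 3: row 4 has {2,4,5,8,9}; col 8 has {4,6,7,8,9}; box has {1,2,4,5,7,8,9} → only 3 remains.
r2c4 = 5: row 2 has {1,4,8,9}; col 4 has {2,3,6,9}; box has {1,2,7,9} → only 5 remains.
r4c7 = 6: row 4 has {2,3,4,5,8,9}; col 7 has {1,4,5,7,9}; box has {1,2,3,4,5,7,8,9} → only 6 remains.
r1c7 = 3: row 1 has {2,5,7,8,9}; col 7 has {1,4,5,6,7,9}; box has {4,7,8,9} → only 3 remains.
r2c9 = 6: row 2 has {1,4,5,8,9}; col 9 has {2,4,7,8,9}; box has {3,4,7,8,9} → only 6 remains.

6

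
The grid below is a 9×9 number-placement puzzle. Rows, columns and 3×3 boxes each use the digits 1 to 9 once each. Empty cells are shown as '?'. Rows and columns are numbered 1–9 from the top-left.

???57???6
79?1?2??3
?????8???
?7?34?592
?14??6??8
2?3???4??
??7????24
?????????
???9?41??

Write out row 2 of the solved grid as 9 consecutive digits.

row 2, column 5 = 6: row 2 has {1,2,3,7,9}; col 5 has {4,7}; box has {1,2,5,7,8} → only 6 remains.
row 2, column 7 = 8: row 2 has {1,2,3,6,7,9}; col 7 has {1,4,5}; box has {3,6} → only 8 remains.
row 3, column 4 = 4 (sole candidate).
row 4, column 6 = 1 (sole candidate).
row 2, column 3 = 5: row 2 has {1,2,3,6,7,8,9}; col 3 has {3,4,7}; box has {7,9} → only 5 remains.
row 2, column 8 = 4: row 2 has {1,2,3,5,6,7,8,9}; col 8 has {2,9}; box has {3,6,8} → only 4 remains.

795162843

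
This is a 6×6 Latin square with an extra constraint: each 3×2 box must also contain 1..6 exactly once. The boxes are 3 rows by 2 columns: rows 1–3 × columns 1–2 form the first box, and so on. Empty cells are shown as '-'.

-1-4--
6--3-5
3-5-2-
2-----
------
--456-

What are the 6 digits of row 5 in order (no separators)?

R1C1 = 5: row 1 has {1,4}; col 1 has {2,3,6}; box has {1,3,6} → only 5 remains.
R1C5 = 3: row 1 has {1,4,5}; col 5 has {2,6}; box has {2,5} → only 3 remains.
R1C6 = 6: row 1 has {1,3,4,5}; col 6 has {5}; box has {2,3,5} → only 6 remains.
R3C2 = 4: row 3 has {2,3,5}; col 2 has {1}; box has {1,3,5,6} → only 4 remains.
R3C6 = 1: row 3 has {2,3,4,5}; col 6 has {5,6}; box has {2,3,5,6} → only 1 remains.
R6C1 = 1: row 6 has {4,5,6}; col 1 has {2,3,5,6}; box has {2} → only 1 remains.
R6C2 = 3: row 6 has {1,4,5,6}; col 2 has {1,4}; box has {1,2} → only 3 remains.
R6C6 = 2: row 6 has {1,3,4,5,6}; col 6 has {1,5,6}; box has {6} → only 2 remains.
R1C3 = 2: row 1 has {1,3,4,5,6}; col 3 has {4,5}; box has {3,4,5} → only 2 remains.
R2C2 = 2: row 2 has {3,5,6}; col 2 has {1,3,4}; box has {1,3,4,5,6} → only 2 remains.
R2C3 = 1: row 2 has {2,3,5,6}; col 3 has {2,4,5}; box has {2,3,4,5} → only 1 remains.
R2C5 = 4: row 2 has {1,2,3,5,6}; col 5 has {2,3,6}; box has {1,2,3,5,6} → only 4 remains.
R3C4 = 6: row 3 has {1,2,3,4,5}; col 4 has {3,4,5}; box has {1,2,3,4,5} → only 6 remains.
R4C4 = 1: row 4 has {2}; col 4 has {3,4,5,6}; box has {4,5} → only 1 remains.
R4C5 = 5: row 4 has {1,2}; col 5 has {2,3,4,6}; box has {2,6} → only 5 remains.
R5C1 = 4: row 5 has {}; col 1 has {1,2,3,5,6}; box has {1,2,3} → only 4 remains.
R5C4 = 2: row 5 has {4}; col 4 has {1,3,4,5,6}; box has {1,4,5} → only 2 remains.
R5C5 = 1: row 5 has {2,4}; col 5 has {2,3,4,5,6}; box has {2,5,6} → only 1 remains.
R5C6 = 3: row 5 has {1,2,4}; col 6 has {1,2,5,6}; box has {1,2,5,6} → only 3 remains.
R4C2 = 6: row 4 has {1,2,5}; col 2 has {1,2,3,4}; box has {1,2,3,4} → only 6 remains.
R4C3 = 3: row 4 has {1,2,5,6}; col 3 has {1,2,4,5}; box has {1,2,4,5} → only 3 remains.
R4C6 = 4: row 4 has {1,2,3,5,6}; col 6 has {1,2,3,5,6}; box has {1,2,3,5,6} → only 4 remains.
R5C2 = 5: row 5 has {1,2,3,4}; col 2 has {1,2,3,4,6}; box has {1,2,3,4,6} → only 5 remains.
R5C3 = 6: row 5 has {1,2,3,4,5}; col 3 has {1,2,3,4,5}; box has {1,2,3,4,5} → only 6 remains.

456213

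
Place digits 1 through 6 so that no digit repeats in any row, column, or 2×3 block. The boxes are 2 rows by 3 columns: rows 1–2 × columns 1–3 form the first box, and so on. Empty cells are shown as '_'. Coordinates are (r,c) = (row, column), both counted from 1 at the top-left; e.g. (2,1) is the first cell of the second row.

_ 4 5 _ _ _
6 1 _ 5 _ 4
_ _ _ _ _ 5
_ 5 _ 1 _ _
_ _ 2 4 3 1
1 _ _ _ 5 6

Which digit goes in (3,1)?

(2,3) = 3 (sole candidate).
(2,5) = 2 (sole candidate).
(5,1) = 5 (sole candidate).
(5,2) = 6 (sole candidate).
(6,2) = 3 (sole candidate).
(6,3) = 4 (sole candidate).
(6,4) = 2 (sole candidate).
(1,1) = 2 (sole candidate).
(1,6) = 3 (sole candidate).
(3,2) = 2 (sole candidate).
(4,3) = 6 (sole candidate).
(4,5) = 4 (sole candidate).
(4,6) = 2 (sole candidate).
(1,4) = 6 (sole candidate).
(1,5) = 1 (sole candidate).
(3,3) = 1 (sole candidate).
(3,4) = 3 (sole candidate).
(3,5) = 6 (sole candidate).
(4,1) = 3 (sole candidate).
(3,1) = 4: row 3 has {1,2,3,5,6}; col 1 has {1,2,3,5,6}; box has {1,2,3,5,6} → only 4 remains.

4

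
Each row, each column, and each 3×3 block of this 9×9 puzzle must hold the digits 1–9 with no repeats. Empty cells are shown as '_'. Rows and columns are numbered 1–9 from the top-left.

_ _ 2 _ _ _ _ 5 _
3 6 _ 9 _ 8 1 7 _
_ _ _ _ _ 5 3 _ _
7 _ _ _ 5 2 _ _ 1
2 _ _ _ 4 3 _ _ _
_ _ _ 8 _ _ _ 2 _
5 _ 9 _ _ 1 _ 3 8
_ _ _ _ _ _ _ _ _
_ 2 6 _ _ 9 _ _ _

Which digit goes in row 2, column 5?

row 2, column 5 = 2: row 2 has {1,3,6,7,8,9}; col 5 has {4,5}; box has {5,8,9} → only 2 remains.

2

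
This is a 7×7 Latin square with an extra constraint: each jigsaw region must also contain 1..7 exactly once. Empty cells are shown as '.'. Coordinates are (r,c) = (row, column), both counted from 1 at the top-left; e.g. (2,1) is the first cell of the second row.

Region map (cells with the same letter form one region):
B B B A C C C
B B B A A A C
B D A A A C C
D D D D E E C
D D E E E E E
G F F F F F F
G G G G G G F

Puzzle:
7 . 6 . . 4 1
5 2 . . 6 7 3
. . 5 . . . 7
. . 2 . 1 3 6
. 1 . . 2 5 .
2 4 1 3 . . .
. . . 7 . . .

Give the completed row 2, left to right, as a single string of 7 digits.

(1,2) = 3 (sole candidate).
(1,4) = 2 (sole candidate).
(1,5) = 5 (sole candidate).
(2,3) = 4: row 2 has {2,3,5,6,7}; col 3 has {1,2,5,6}; region has {2,3,5,6,7} → only 4 remains.
(2,4) = 1: row 2 has {2,3,4,5,6,7}; col 4 has {2,3,7}; region has {2,5,6,7} → only 1 remains.

5241673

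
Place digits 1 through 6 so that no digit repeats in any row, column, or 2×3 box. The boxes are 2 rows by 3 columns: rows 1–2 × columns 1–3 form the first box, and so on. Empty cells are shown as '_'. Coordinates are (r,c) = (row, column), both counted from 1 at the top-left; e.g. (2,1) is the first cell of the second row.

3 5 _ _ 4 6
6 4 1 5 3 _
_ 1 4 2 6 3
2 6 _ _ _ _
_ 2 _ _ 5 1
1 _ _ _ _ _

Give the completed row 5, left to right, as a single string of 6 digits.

(1,3) = 2: row 1 has {3,4,5,6}; col 3 has {1,4}; box has {1,3,4,5,6} → only 2 remains.
(1,4) = 1: row 1 has {2,3,4,5,6}; col 4 has {2,5}; box has {3,4,5,6} → only 1 remains.
(2,6) = 2: row 2 has {1,3,4,5,6}; col 6 has {1,3,6}; box has {1,3,4,5,6} → only 2 remains.
(3,1) = 5: row 3 has {1,2,3,4,6}; col 1 has {1,2,3,6}; box has {1,2,4,6} → only 5 remains.
(4,3) = 3: row 4 has {2,6}; col 3 has {1,2,4}; box has {1,2,4,5,6} → only 3 remains.
(4,4) = 4: row 4 has {2,3,6}; col 4 has {1,2,5}; box has {2,3,6} → only 4 remains.
(4,5) = 1: row 4 has {2,3,4,6}; col 5 has {3,4,5,6}; box has {2,3,4,6} → only 1 remains.
(4,6) = 5: row 4 has {1,2,3,4,6}; col 6 has {1,2,3,6}; box has {1,2,3,4,6} → only 5 remains.
(5,1) = 4: row 5 has {1,2,5}; col 1 has {1,2,3,5,6}; box has {1,2} → only 4 remains.
(5,3) = 6: row 5 has {1,2,4,5}; col 3 has {1,2,3,4}; box has {1,2,4} → only 6 remains.
(5,4) = 3: row 5 has {1,2,4,5,6}; col 4 has {1,2,4,5}; box has {1,5} → only 3 remains.

426351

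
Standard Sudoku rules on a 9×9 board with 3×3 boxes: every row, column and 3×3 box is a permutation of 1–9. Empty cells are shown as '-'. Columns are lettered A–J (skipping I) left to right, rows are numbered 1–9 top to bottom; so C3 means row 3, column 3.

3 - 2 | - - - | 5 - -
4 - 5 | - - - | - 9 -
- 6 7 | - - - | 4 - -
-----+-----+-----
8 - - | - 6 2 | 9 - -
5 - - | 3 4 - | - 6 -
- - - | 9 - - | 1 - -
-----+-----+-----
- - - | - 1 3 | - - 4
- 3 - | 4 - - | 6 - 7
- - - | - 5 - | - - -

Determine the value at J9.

9

F1 = 4: in row 1, 4 can only go here (every other open cell in that row sees a 4).
H8 = 5: in row 8, 5 can only go here (every other open cell in that row sees a 5).
B7 = 5: in row 7, 5 can only go here (every other open cell in that row sees a 5).
J9 = 9: in column 9, 9 can only go here (every other open cell in that column sees a 9).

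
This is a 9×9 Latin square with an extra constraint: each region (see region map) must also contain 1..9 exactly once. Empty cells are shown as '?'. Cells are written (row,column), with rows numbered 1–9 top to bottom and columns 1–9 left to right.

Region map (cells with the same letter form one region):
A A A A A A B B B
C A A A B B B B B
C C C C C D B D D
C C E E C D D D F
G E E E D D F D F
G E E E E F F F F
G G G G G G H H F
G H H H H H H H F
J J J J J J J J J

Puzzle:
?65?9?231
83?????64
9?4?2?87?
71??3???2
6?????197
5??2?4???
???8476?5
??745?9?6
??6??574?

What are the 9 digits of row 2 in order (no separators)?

832179564

(1,1) = 4: row 1 has {1,2,3,5,6,9}; col 1 has {5,6,7,8,9}; region has {3,5,6,9} → only 4 remains.
(1,4) = 7: row 1 has {1,2,3,4,5,6,9}; col 4 has {2,4,8}; region has {3,4,5,6,9} → only 7 remains.
(1,6) = 8: row 1 has {1,2,3,4,5,6,7,9}; col 6 has {4,5,7}; region has {3,4,5,6,7,9} → only 8 remains.
(2,4) = 1: row 2 has {3,4,6,8}; col 4 has {2,4,7,8}; region has {3,4,5,6,7,8,9} → only 1 remains.
(2,5) = 7: row 2 has {1,3,4,6,8}; col 5 has {2,3,4,5,9}; region has {1,2,3,4,6,8} → only 7 remains.
(2,6) = 9: row 2 has {1,3,4,6,7,8}; col 6 has {4,5,7,8}; region has {1,2,3,4,6,7,8} → only 9 remains.
(2,7) = 5: row 2 has {1,3,4,6,7,8,9}; col 7 has {1,2,6,7,8,9}; region has {1,2,3,4,6,7,8,9} → only 5 remains.
(3,2) = 5: row 3 has {2,4,7,8,9}; col 2 has {1,3,6}; region has {1,2,3,4,7,8,9} → only 5 remains.
(3,4) = 6: row 3 has {2,4,5,7,8,9}; col 4 has {1,2,4,7,8}; region has {1,2,3,4,5,7,8,9} → only 6 remains.
(3,9) = 3: row 3 has {2,4,5,6,7,8,9}; col 9 has {1,2,4,5,6,7}; region has {7,9} → only 3 remains.
(4,6) = 6: row 4 has {1,2,3,7}; col 6 has {4,5,7,8,9}; region has {3,7,9} → only 6 remains.
(4,7) = 4: row 4 has {1,2,3,6,7}; col 7 has {1,2,5,6,7,8,9}; region has {3,6,7,9} → only 4 remains.
(5,5) = 8: row 5 has {1,6,7,9}; col 5 has {2,3,4,5,7,9}; region has {3,4,6,7,9} → only 8 remains.
(5,6) = 2: row 5 has {1,6,7,8,9}; col 6 has {4,5,6,7,8,9}; region has {3,4,6,7,8,9} → only 2 remains.
(6,7) = 3: row 6 has {2,4,5}; col 7 has {1,2,4,5,6,7,8,9}; region has {1,2,4,5,6,7} → only 3 remains.
(6,8) = 8: row 6 has {2,3,4,5}; col 8 has {3,4,6,7,9}; region has {1,2,3,4,5,6,7} → only 8 remains.
(6,9) = 9: row 6 has {2,3,4,5,8}; col 9 has {1,2,3,4,5,6,7}; region has {1,2,3,4,5,6,7,8} → only 9 remains.
(9,5) = 1: row 9 has {4,5,6,7}; col 5 has {2,3,4,5,7,8,9}; region has {4,5,6,7} → only 1 remains.
(9,9) = 8: row 9 has {1,4,5,6,7}; col 9 has {1,2,3,4,5,6,7,9}; region has {1,4,5,6,7} → only 8 remains.
(2,3) = 2: row 2 has {1,3,4,5,6,7,8,9}; col 3 has {4,5,6,7}; region has {1,3,4,5,6,7,8,9} → only 2 remains.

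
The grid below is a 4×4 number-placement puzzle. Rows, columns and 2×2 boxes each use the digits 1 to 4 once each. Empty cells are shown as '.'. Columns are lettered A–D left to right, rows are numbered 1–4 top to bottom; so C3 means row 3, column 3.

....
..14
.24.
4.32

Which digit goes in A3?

3

C1 = 2 (sole candidate).
D1 = 3 (sole candidate).
B2 = 3 (sole candidate).
D3 = 1 (sole candidate).
B4 = 1 (sole candidate).
A1 = 1 (sole candidate).
B1 = 4 (sole candidate).
A2 = 2 (sole candidate).
A3 = 3: row 3 has {1,2,4}; col 1 has {1,2,4}; box has {1,2,4} → only 3 remains.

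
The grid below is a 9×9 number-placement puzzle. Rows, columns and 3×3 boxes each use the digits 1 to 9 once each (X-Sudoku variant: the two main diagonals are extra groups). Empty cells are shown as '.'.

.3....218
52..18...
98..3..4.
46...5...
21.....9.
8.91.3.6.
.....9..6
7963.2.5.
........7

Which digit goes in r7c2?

4

r1c1 = 6 (sole candidate).
r3c3 = 1 (sole candidate).
r3c9 = 5 (sole candidate).
r5c5 = 4 (sole candidate).
r5c9 = 3 (sole candidate).
r7c7 = 8 (sole candidate).
r8c5 = 8 (sole candidate).
r9c1 = 3 (sole candidate).
r9c8 = 2 (sole candidate).
r2c8 = 7 (sole candidate).
r2c9 = 9 (sole candidate).
r3c7 = 6 (sole candidate).
r4c4 = 9 (sole candidate).
r4c8 = 8 (sole candidate).
r7c1 = 1 (sole candidate).
r7c3 = 2 (sole candidate).
r7c8 = 3 (sole candidate).
r2c3 = 4 (sole candidate).
r2c4 = 6 (sole candidate).
r2c7 = 3 (sole candidate).
r3c6 = 7 (sole candidate).
r5c6 = 6 (sole candidate).
r1c3 = 7 (sole candidate).
r1c6 = 4 (sole candidate).
r3c4 = 2 (sole candidate).
r4c3 = 3 (sole candidate).
r5c3 = 5 (sole candidate).
r5c7 = 7 (sole candidate).
r6c2 = 7 (sole candidate).
r6c5 = 2 (sole candidate).
r6c9 = 4 (sole candidate).
r8c9 = 1 (sole candidate).
r9c3 = 8 (sole candidate).
r9c6 = 1 (sole candidate).
r1c4 = 5 (sole candidate).
r1c5 = 9 (sole candidate).
r4c5 = 7 (sole candidate).
r4c7 = 1 (sole candidate).
r4c9 = 2 (sole candidate).
r5c4 = 8 (sole candidate).
r6c7 = 5 (sole candidate).
r7c5 = 5 (sole candidate).
r8c7 = 4 (sole candidate).
r9c4 = 4 (sole candidate).
r9c5 = 6 (sole candidate).
r9c7 = 9 (sole candidate).
r7c2 = 4: row 7 has {1,2,3,5,6,8,9}; col 2 has {1,2,3,6,7,8,9}; box has {1,2,3,6,7,8,9} → only 4 remains.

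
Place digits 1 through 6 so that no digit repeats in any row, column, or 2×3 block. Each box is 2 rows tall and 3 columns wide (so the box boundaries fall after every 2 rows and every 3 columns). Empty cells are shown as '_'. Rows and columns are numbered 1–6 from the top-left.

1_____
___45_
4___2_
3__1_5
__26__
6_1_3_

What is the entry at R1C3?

R1C5 = 6 (sole candidate).
R2C1 = 2 (sole candidate).
R3C4 = 3 (sole candidate).
R3C6 = 6 (sole candidate).
R4C3 = 6 (sole candidate).
R4C5 = 4 (sole candidate).
R5C1 = 5 (sole candidate).
R5C5 = 1 (sole candidate).
R5C6 = 4 (sole candidate).
R6C2 = 4 (sole candidate).
R6C6 = 2 (sole candidate).
R1C4 = 2 (sole candidate).
R1C6 = 3 (sole candidate).
R2C3 = 3 (sole candidate).
R2C6 = 1 (sole candidate).
R3C3 = 5 (sole candidate).
R4C2 = 2 (sole candidate).
R5C2 = 3 (sole candidate).
R6C4 = 5 (sole candidate).
R1C2 = 5 (sole candidate).
R1C3 = 4: row 1 has {1,2,3,5,6}; col 3 has {1,2,3,5,6}; box has {1,2,3,5} → only 4 remains.

4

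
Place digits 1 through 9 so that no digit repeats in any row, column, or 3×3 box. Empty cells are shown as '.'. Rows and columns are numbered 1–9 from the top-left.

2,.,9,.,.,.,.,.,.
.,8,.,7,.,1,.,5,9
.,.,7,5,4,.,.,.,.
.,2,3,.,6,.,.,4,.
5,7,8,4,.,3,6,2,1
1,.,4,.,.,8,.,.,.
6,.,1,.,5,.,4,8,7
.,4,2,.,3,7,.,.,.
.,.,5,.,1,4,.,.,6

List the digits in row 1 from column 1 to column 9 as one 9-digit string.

259386174

R1C5 = 8: row 1 has {2,9}; col 5 has {1,3,4,5,6}; box has {1,4,5,7} → only 8 remains.
R1C6 = 6: row 1 has {2,8,9}; col 6 has {1,3,4,7,8}; box has {1,4,5,7,8} → only 6 remains.
R2C3 = 6 (sole candidate).
R2C5 = 2 (sole candidate).
R2C7 = 3 (sole candidate).
R3C1 = 3 (sole candidate).
R3C2 = 1 (sole candidate).
R3C6 = 9 (sole candidate).
R3C8 = 6 (sole candidate).
R4C1 = 9 (sole candidate).
R4C4 = 1 (sole candidate).
R4C6 = 5 (sole candidate).
R4C9 = 8 (sole candidate).
R5C5 = 9 (sole candidate).
R6C2 = 6 (sole candidate).
R6C4 = 2 (sole candidate).
R6C5 = 7 (sole candidate).
R7C4 = 9 (sole candidate).
R7C6 = 2 (sole candidate).
R8C1 = 8 (sole candidate).
R8C4 = 6 (sole candidate).
R8C9 = 5 (sole candidate).
R9C1 = 7 (sole candidate).
R9C4 = 8 (sole candidate).
R1C2 = 5: row 1 has {2,6,8,9}; col 2 has {1,2,4,6,7,8}; box has {1,2,3,6,7,8,9} → only 5 remains.
R1C4 = 3: row 1 has {2,5,6,8,9}; col 4 has {1,2,4,5,6,7,8,9}; box has {1,2,4,5,6,7,8,9} → only 3 remains.
R1C9 = 4: row 1 has {2,3,5,6,8,9}; col 9 has {1,5,6,7,8,9}; box has {3,5,6,9} → only 4 remains.
R2C1 = 4 (sole candidate).
R3C9 = 2 (sole candidate).
R4C7 = 7 (sole candidate).
R6C9 = 3 (sole candidate).
R7C2 = 3 (sole candidate).
R9C2 = 9 (sole candidate).
R9C7 = 2 (sole candidate).
R9C8 = 3 (sole candidate).
R1C7 = 1: row 1 has {2,3,4,5,6,8,9}; col 7 has {2,3,4,6,7}; box has {2,3,4,5,6,9} → only 1 remains.
R1C8 = 7: row 1 has {1,2,3,4,5,6,8,9}; col 8 has {2,3,4,5,6,8}; box has {1,2,3,4,5,6,9} → only 7 remains.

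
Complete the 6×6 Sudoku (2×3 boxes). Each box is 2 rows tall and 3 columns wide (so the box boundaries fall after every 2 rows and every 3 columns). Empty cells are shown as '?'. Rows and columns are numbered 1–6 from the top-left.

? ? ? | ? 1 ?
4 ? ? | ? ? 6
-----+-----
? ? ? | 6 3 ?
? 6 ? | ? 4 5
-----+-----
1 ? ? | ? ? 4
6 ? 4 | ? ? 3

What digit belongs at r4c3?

1

r1c6 = 2: row 1 has {1}; col 6 has {3,4,5,6}; box has {1,6} → only 2 remains.
r2c5 = 5: row 2 has {4,6}; col 5 has {1,3,4}; box has {1,2,6} → only 5 remains.
r3c6 = 1: row 3 has {3,6}; col 6 has {2,3,4,5,6}; box has {3,4,5,6} → only 1 remains.
r4c4 = 2: row 4 has {4,5,6}; col 4 has {6}; box has {1,3,4,5,6} → only 2 remains.
r5c4 = 5: row 5 has {1,4}; col 4 has {2,6}; box has {3,4} → only 5 remains.
r6c4 = 1: row 6 has {3,4,6}; col 4 has {2,5,6}; box has {3,4,5} → only 1 remains.
r6c5 = 2: row 6 has {1,3,4,6}; col 5 has {1,3,4,5}; box has {1,3,4,5} → only 2 remains.
r2c4 = 3: row 2 has {4,5,6}; col 4 has {1,2,5,6}; box has {1,2,5,6} → only 3 remains.
r4c1 = 3: row 4 has {2,4,5,6}; col 1 has {1,4,6}; box has {6} → only 3 remains.
r4c3 = 1: row 4 has {2,3,4,5,6}; col 3 has {4}; box has {3,6} → only 1 remains.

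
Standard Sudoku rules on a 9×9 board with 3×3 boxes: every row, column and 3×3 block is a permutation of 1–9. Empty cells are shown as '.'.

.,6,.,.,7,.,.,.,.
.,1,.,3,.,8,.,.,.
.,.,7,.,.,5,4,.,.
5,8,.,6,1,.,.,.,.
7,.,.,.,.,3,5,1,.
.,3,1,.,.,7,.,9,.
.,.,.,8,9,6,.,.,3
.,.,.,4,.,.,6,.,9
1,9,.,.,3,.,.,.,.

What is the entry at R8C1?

R3C2 = 2: row 3 has {4,5,7}; col 2 has {1,3,6,8,9}; box has {1,6,7} → only 2 remains.
R3C5 = 6: row 3 has {2,4,5,7}; col 5 has {1,3,7,9}; box has {3,5,7,8} → only 6 remains.
R5C2 = 4: row 5 has {1,3,5,7}; col 2 has {1,2,3,6,8,9}; box has {1,3,5,7,8} → only 4 remains.
R9C6 = 2: row 9 has {1,3,9}; col 6 has {3,5,6,7,8}; box has {3,4,6,8,9} → only 2 remains.
R8C5 = 5: row 8 has {4,6,9}; col 5 has {1,3,6,7,9}; box has {2,3,4,6,8,9} → only 5 remains.
R8C6 = 1: row 8 has {4,5,6,9}; col 6 has {2,3,5,6,7,8}; box has {2,3,4,5,6,8,9} → only 1 remains.
R9C4 = 7: row 9 has {1,2,3,9}; col 4 has {3,4,6,8}; box has {1,2,3,4,5,6,8,9} → only 7 remains.
R9C7 = 8: row 9 has {1,2,3,7,9}; col 7 has {4,5,6}; box has {3,6,9} → only 8 remains.
R6C7 = 2: row 6 has {1,3,7,9}; col 7 has {4,5,6,8}; box has {1,5,9} → only 2 remains.
R8C2 = 7: row 8 has {1,4,5,6,9}; col 2 has {1,2,3,4,6,8,9}; box has {1,9} → only 7 remains.
R8C8 = 2: row 8 has {1,4,5,6,7,9}; col 8 has {1,9}; box has {3,6,8,9} → only 2 remains.
R6C1 = 6: row 6 has {1,2,3,7,9}; col 1 has {1,5,7}; box has {1,3,4,5,7,8} → only 6 remains.
R6C4 = 5: row 6 has {1,2,3,6,7,9}; col 4 has {3,4,6,7,8}; box has {1,3,6,7} → only 5 remains.
R7C2 = 5: row 7 has {3,6,8,9}; col 2 has {1,2,3,4,6,7,8,9}; box has {1,7,9} → only 5 remains.
R4C3 = 2: in row 4, 2 can only go here (every other open cell in that row sees a 2).
R5C3 = 9: row 5 has {1,3,4,5,7}; col 3 has {1,2,7}; box has {1,2,3,4,5,6,7,8} → only 9 remains.
R5C4 = 2: row 5 has {1,3,4,5,7,9}; col 4 has {3,4,5,6,7,8}; box has {1,3,5,6,7} → only 2 remains.
R5C5 = 8: row 5 has {1,2,3,4,5,7,9}; col 5 has {1,3,5,6,7,9}; box has {1,2,3,5,6,7} → only 8 remains.
R5C9 = 6: row 5 has {1,2,3,4,5,7,8,9}; col 9 has {3,9}; box has {1,2,5,9} → only 6 remains.
R6C5 = 4: row 6 has {1,2,3,5,6,7,9}; col 5 has {1,3,5,6,7,8,9}; box has {1,2,3,5,6,7,8} → only 4 remains.
R6C9 = 8: row 6 has {1,2,3,4,5,6,7,9}; col 9 has {3,6,9}; box has {1,2,5,6,9} → only 8 remains.
R7C3 = 4: row 7 has {3,5,6,8,9}; col 3 has {1,2,7,9}; box has {1,5,7,9} → only 4 remains.
R7C8 = 7: row 7 has {3,4,5,6,8,9}; col 8 has {1,2,9}; box has {2,3,6,8,9} → only 7 remains.
R9C3 = 6: row 9 has {1,2,3,7,8,9}; col 3 has {1,2,4,7,9}; box has {1,4,5,7,9} → only 6 remains.
R2C3 = 5: row 2 has {1,3,8}; col 3 has {1,2,4,6,7,9}; box has {1,2,6,7} → only 5 remains.
R2C5 = 2: row 2 has {1,3,5,8}; col 5 has {1,3,4,5,6,7,8,9}; box has {3,5,6,7,8} → only 2 remains.
R2C8 = 6: row 2 has {1,2,3,5,8}; col 8 has {1,2,7,9}; box has {4} → only 6 remains.
R2C9 = 7: row 2 has {1,2,3,5,6,8}; col 9 has {3,6,8,9}; box has {4,6} → only 7 remains.
R3C9 = 1: row 3 has {2,4,5,6,7}; col 9 has {3,6,7,8,9}; box has {4,6,7} → only 1 remains.
R4C6 = 9: row 4 has {1,2,5,6,8}; col 6 has {1,2,3,5,6,7,8}; box has {1,2,3,4,5,6,7,8} → only 9 remains.
R4C9 = 4: row 4 has {1,2,5,6,8,9}; col 9 has {1,3,6,7,8,9}; box has {1,2,5,6,8,9} → only 4 remains.
R7C1 = 2: row 7 has {3,4,5,6,7,8,9}; col 1 has {1,5,6,7}; box has {1,4,5,6,7,9} → only 2 remains.
R7C7 = 1: row 7 has {2,3,4,5,6,7,8,9}; col 7 has {2,4,5,6,8}; box has {2,3,6,7,8,9} → only 1 remains.
R9C9 = 5: row 9 has {1,2,3,6,7,8,9}; col 9 has {1,3,4,6,7,8,9}; box has {1,2,3,6,7,8,9} → only 5 remains.
R1C6 = 4: row 1 has {6,7}; col 6 has {1,2,3,5,6,7,8,9}; box has {2,3,5,6,7,8} → only 4 remains.
R1C9 = 2: row 1 has {4,6,7}; col 9 has {1,3,4,5,6,7,8,9}; box has {1,4,6,7} → only 2 remains.
R2C7 = 9: row 2 has {1,2,3,5,6,7,8}; col 7 has {1,2,4,5,6,8}; box has {1,2,4,6,7} → only 9 remains.
R3C4 = 9: row 3 has {1,2,4,5,6,7}; col 4 has {2,3,4,5,6,7,8}; box has {2,3,4,5,6,7,8} → only 9 remains.
R4C8 = 3: row 4 has {1,2,4,5,6,8,9}; col 8 has {1,2,6,7,9}; box has {1,2,4,5,6,8,9} → only 3 remains.
R9C8 = 4: row 9 has {1,2,3,5,6,7,8,9}; col 8 has {1,2,3,6,7,9}; box has {1,2,3,5,6,7,8,9} → only 4 remains.
R1C4 = 1: row 1 has {2,4,6,7}; col 4 has {2,3,4,5,6,7,8,9}; box has {2,3,4,5,6,7,8,9} → only 1 remains.
R1C7 = 3: row 1 has {1,2,4,6,7}; col 7 has {1,2,4,5,6,8,9}; box has {1,2,4,6,7,9} → only 3 remains.
R2C1 = 4: row 2 has {1,2,3,5,6,7,8,9}; col 1 has {1,2,5,6,7}; box has {1,2,5,6,7} → only 4 remains.
R3C8 = 8: row 3 has {1,2,4,5,6,7,9}; col 8 has {1,2,3,4,6,7,9}; box has {1,2,3,4,6,7,9} → only 8 remains.
R4C7 = 7: row 4 has {1,2,3,4,5,6,8,9}; col 7 has {1,2,3,4,5,6,8,9}; box has {1,2,3,4,5,6,8,9} → only 7 remains.
R1C3 = 8: row 1 has {1,2,3,4,6,7}; col 3 has {1,2,4,5,6,7,9}; box has {1,2,4,5,6,7} → only 8 remains.
R1C8 = 5: row 1 has {1,2,3,4,6,7,8}; col 8 has {1,2,3,4,6,7,8,9}; box has {1,2,3,4,6,7,8,9} → only 5 remains.
R3C1 = 3: row 3 has {1,2,4,5,6,7,8,9}; col 1 has {1,2,4,5,6,7}; box has {1,2,4,5,6,7,8} → only 3 remains.
R8C1 = 8: row 8 has {1,2,4,5,6,7,9}; col 1 has {1,2,3,4,5,6,7}; box has {1,2,4,5,6,7,9} → only 8 remains.

8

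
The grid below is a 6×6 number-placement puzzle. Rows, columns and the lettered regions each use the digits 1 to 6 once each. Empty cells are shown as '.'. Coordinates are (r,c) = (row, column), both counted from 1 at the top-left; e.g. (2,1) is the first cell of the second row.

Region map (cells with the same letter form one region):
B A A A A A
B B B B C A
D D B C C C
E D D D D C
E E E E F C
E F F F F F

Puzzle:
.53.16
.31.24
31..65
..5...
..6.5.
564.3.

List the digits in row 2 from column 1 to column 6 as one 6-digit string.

(1,4) = 2: row 1 has {1,3,5,6}; col 4 has {}; region has {1,3,4,5,6} → only 2 remains.
(2,1) = 6: row 2 has {1,2,3,4}; col 1 has {3,5}; region has {1,3} → only 6 remains.
(2,4) = 5: row 2 has {1,2,3,4,6}; col 4 has {2}; region has {1,3,6} → only 5 remains.

631524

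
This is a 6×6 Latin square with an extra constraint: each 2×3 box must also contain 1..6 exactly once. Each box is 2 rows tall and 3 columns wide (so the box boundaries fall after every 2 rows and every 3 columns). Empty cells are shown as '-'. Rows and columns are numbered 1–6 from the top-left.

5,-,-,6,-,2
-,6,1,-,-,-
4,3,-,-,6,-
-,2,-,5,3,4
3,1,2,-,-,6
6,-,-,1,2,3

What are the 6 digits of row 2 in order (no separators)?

261345

R1C2 = 4: row 1 has {2,5,6}; col 2 has {1,2,3,6}; box has {1,5,6} → only 4 remains.
R1C3 = 3: row 1 has {2,4,5,6}; col 3 has {1,2}; box has {1,4,5,6} → only 3 remains.
R1C5 = 1: row 1 has {2,3,4,5,6}; col 5 has {2,3,6}; box has {2,6} → only 1 remains.
R2C1 = 2: row 2 has {1,6}; col 1 has {3,4,5,6}; box has {1,3,4,5,6} → only 2 remains.
R2C6 = 5: row 2 has {1,2,6}; col 6 has {2,3,4,6}; box has {1,2,6} → only 5 remains.
R3C3 = 5: row 3 has {3,4,6}; col 3 has {1,2,3}; box has {2,3,4} → only 5 remains.
R3C4 = 2: row 3 has {3,4,5,6}; col 4 has {1,5,6}; box has {3,4,5,6} → only 2 remains.
R3C6 = 1: row 3 has {2,3,4,5,6}; col 6 has {2,3,4,5,6}; box has {2,3,4,5,6} → only 1 remains.
R4C1 = 1: row 4 has {2,3,4,5}; col 1 has {2,3,4,5,6}; box has {2,3,4,5} → only 1 remains.
R4C3 = 6: row 4 has {1,2,3,4,5}; col 3 has {1,2,3,5}; box has {1,2,3,4,5} → only 6 remains.
R5C4 = 4: row 5 has {1,2,3,6}; col 4 has {1,2,5,6}; box has {1,2,3,6} → only 4 remains.
R5C5 = 5: row 5 has {1,2,3,4,6}; col 5 has {1,2,3,6}; box has {1,2,3,4,6} → only 5 remains.
R6C2 = 5: row 6 has {1,2,3,6}; col 2 has {1,2,3,4,6}; box has {1,2,3,6} → only 5 remains.
R6C3 = 4: row 6 has {1,2,3,5,6}; col 3 has {1,2,3,5,6}; box has {1,2,3,5,6} → only 4 remains.
R2C4 = 3: row 2 has {1,2,5,6}; col 4 has {1,2,4,5,6}; box has {1,2,5,6} → only 3 remains.
R2C5 = 4: row 2 has {1,2,3,5,6}; col 5 has {1,2,3,5,6}; box has {1,2,3,5,6} → only 4 remains.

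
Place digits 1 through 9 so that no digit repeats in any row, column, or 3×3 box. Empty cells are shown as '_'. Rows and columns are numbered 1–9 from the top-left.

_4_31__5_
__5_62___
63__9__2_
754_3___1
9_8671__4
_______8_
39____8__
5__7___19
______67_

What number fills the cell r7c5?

r5c2 = 2 (sole candidate).
r5c8 = 3 (sole candidate).
r6c1 = 1 (sole candidate).
r6c2 = 6 (sole candidate).
r6c3 = 3 (sole candidate).
r7c8 = 4 (sole candidate).
r8c2 = 8 (sole candidate).
r9c2 = 1 (sole candidate).
r9c3 = 2 (sole candidate).
r2c1 = 8 (sole candidate).
r2c2 = 7 (sole candidate).
r2c4 = 4 (sole candidate).
r2c8 = 9 (sole candidate).
r2c9 = 3 (sole candidate).
r3c3 = 1 (sole candidate).
r4c8 = 6 (sole candidate).
r5c7 = 5 (sole candidate).
r8c3 = 6 (sole candidate).
r9c1 = 4 (sole candidate).
r9c9 = 5 (sole candidate).
r1c1 = 2 (sole candidate).
r1c3 = 9 (sole candidate).
r1c7 = 7 (sole candidate).
r2c7 = 1 (sole candidate).
r3c7 = 4 (sole candidate).
r3c9 = 8 (sole candidate).
r7c3 = 7 (sole candidate).
r7c9 = 2 (sole candidate).
r8c7 = 3 (sole candidate).
r9c5 = 8 (sole candidate).
r1c6 = 8 (sole candidate).
r1c9 = 6 (sole candidate).
r3c4 = 5 (sole candidate).
r3c6 = 7 (sole candidate).
r4c6 = 9 (sole candidate).
r4c7 = 2 (sole candidate).
r6c4 = 2 (sole candidate).
r6c7 = 9 (sole candidate).
r6c9 = 7 (sole candidate).
r7c4 = 1 (sole candidate).
r7c5 = 5: row 7 has {1,2,3,4,7,8,9}; col 5 has {1,3,6,7,8,9}; box has {1,7,8} → only 5 remains.

5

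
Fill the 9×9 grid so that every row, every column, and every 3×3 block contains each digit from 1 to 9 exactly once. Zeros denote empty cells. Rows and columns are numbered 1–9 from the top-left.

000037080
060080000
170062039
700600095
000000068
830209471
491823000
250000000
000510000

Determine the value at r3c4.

r3c4 = 4: row 3 has {1,2,3,6,7,9}; col 4 has {2,5,6,8}; box has {2,3,6,7,8} → only 4 remains.

4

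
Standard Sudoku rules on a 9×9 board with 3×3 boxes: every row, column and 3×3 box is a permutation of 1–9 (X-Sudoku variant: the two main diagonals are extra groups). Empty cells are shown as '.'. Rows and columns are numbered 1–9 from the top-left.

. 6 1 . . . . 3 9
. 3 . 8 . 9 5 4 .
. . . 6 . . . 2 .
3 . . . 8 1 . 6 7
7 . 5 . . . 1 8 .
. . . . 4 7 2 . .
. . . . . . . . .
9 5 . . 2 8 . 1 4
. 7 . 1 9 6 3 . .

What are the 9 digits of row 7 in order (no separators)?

r2c1 = 2 (sole candidate).
r2c3 = 7 (sole candidate).
r2c5 = 1 (sole candidate).
r2c9 = 6 (sole candidate).
r5c5 = 6 (sole candidate).
r5c9 = 3 (sole candidate).
r6c4 = 3 (sole candidate).
r6c9 = 5 (sole candidate).
r8c4 = 7 (sole candidate).
r8c7 = 6 (sole candidate).
r9c1 = 8 (sole candidate).
r9c8 = 5 (sole candidate).
r9c9 = 2 (sole candidate).
r3c7 = 7 (sole candidate).
r5c6 = 2 (sole candidate).
r6c8 = 9 (sole candidate).
r7c3 = 2: row 7 has {}; col 3 has {1,5,7}; box has {5,7,8,9}; anti-diagonal has {1,3,4,5,6,7,8,9} → only 2 remains.
r7c8 = 7: row 7 has {2}; col 8 has {1,2,3,4,5,6,8,9}; box has {1,2,3,4,5,6} → only 7 remains.
r7c9 = 8: row 7 has {2,7}; col 9 has {2,3,4,5,6,7,9}; box has {1,2,3,4,5,6,7} → only 8 remains.
r8c3 = 3 (sole candidate).
r9c3 = 4 (sole candidate).
r1c7 = 8 (sole candidate).
r3c9 = 1 (sole candidate).
r4c3 = 9 (sole candidate).
r4c4 = 5 (sole candidate).
r4c7 = 4 (sole candidate).
r5c2 = 4 (sole candidate).
r5c4 = 9 (sole candidate).
r7c2 = 1: row 7 has {2,7,8}; col 2 has {3,4,5,6,7}; box has {2,3,4,5,7,8,9} → only 1 remains.
r7c4 = 4: row 7 has {1,2,7,8}; col 4 has {1,3,5,6,7,8,9}; box has {1,2,6,7,8,9} → only 4 remains.
r7c7 = 9: row 7 has {1,2,4,7,8}; col 7 has {1,2,3,4,5,6,7,8}; box has {1,2,3,4,5,6,7,8}; main diagonal has {1,2,3,5,6,7} → only 9 remains.
r1c1 = 4 (sole candidate).
r1c4 = 2 (sole candidate).
r1c6 = 5 (sole candidate).
r3c1 = 5 (sole candidate).
r3c3 = 8 (sole candidate).
r3c5 = 3 (sole candidate).
r3c6 = 4 (sole candidate).
r4c2 = 2 (sole candidate).
r6c2 = 8 (sole candidate).
r6c3 = 6 (sole candidate).
r7c1 = 6: row 7 has {1,2,4,7,8,9}; col 1 has {2,3,4,5,7,8,9}; box has {1,2,3,4,5,7,8,9} → only 6 remains.
r7c5 = 5: row 7 has {1,2,4,6,7,8,9}; col 5 has {1,2,3,4,6,8,9}; box has {1,2,4,6,7,8,9} → only 5 remains.
r7c6 = 3: row 7 has {1,2,4,5,6,7,8,9}; col 6 has {1,2,4,5,6,7,8,9}; box has {1,2,4,5,6,7,8,9} → only 3 remains.

612453978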